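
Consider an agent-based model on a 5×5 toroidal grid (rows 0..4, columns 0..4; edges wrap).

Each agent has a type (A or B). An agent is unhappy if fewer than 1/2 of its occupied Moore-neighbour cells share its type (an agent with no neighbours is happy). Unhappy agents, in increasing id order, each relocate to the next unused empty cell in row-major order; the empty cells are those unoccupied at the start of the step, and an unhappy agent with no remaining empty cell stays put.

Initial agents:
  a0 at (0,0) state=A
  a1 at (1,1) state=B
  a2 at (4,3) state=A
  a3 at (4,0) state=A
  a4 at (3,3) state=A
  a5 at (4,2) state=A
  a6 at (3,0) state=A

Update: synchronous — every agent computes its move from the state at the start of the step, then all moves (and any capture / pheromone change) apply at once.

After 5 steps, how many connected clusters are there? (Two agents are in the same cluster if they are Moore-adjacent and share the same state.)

t=1: a0@(0,0):A a1@(0,1):B a2@(4,3):A a3@(4,0):A a4@(3,3):A a5@(4,2):A a6@(3,0):A
t=2: a0@(0,0):A a1@(0,2):B a2@(4,3):A a3@(4,0):A a4@(3,3):A a5@(4,2):A a6@(3,0):A
t=3: a0@(0,0):A a1@(0,1):B a2@(4,3):A a3@(4,0):A a4@(3,3):A a5@(4,2):A a6@(3,0):A
t=4: a0@(0,0):A a1@(0,2):B a2@(4,3):A a3@(4,0):A a4@(3,3):A a5@(4,2):A a6@(3,0):A
t=5: a0@(0,0):A a1@(0,1):B a2@(4,3):A a3@(4,0):A a4@(3,3):A a5@(4,2):A a6@(3,0):A

3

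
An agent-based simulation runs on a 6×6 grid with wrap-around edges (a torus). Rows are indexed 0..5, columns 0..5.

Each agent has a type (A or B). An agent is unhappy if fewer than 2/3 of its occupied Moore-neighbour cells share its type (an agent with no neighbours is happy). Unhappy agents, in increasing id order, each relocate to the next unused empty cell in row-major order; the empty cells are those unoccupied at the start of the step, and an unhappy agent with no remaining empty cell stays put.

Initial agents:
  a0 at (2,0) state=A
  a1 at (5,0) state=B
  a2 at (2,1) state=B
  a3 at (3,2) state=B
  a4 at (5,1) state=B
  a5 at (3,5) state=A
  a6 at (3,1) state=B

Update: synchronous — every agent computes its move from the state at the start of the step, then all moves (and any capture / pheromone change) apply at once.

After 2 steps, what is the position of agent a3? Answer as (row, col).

(3, 2)

t=1: a0@(0,0):A a1@(5,0):B a2@(2,1):B a3@(3,2):B a4@(5,1):B a5@(3,5):A a6@(3,1):B
t=2: a0@(0,1):A a1@(0,2):B a2@(2,1):B a3@(3,2):B a4@(0,3):B a5@(3,5):A a6@(3,1):B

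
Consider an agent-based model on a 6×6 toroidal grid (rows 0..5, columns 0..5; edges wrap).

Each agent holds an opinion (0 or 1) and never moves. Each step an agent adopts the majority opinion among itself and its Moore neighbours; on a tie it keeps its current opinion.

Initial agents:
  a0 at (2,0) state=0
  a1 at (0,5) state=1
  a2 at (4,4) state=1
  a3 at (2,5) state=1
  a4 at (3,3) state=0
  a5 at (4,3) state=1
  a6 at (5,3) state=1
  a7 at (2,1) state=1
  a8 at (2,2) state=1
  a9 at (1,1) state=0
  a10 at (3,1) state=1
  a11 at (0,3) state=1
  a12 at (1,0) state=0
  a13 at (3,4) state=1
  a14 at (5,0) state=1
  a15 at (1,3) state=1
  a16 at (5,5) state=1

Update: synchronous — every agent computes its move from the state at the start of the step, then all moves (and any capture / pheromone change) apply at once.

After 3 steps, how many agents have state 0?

3

t=1: a0@(2,0):0 a1@(0,5):1 a2@(4,4):1 a3@(2,5):1 a4@(3,3):1 a5@(4,3):1 a6@(5,3):1 a7@(2,1):1 a8@(2,2):1 a9@(1,1):0 a10@(3,1):1 a11@(0,3):1 a12@(1,0):0 a13@(3,4):1 a14@(5,0):1 a15@(1,3):1 a16@(5,5):1
t=2: (unchanged — steady state)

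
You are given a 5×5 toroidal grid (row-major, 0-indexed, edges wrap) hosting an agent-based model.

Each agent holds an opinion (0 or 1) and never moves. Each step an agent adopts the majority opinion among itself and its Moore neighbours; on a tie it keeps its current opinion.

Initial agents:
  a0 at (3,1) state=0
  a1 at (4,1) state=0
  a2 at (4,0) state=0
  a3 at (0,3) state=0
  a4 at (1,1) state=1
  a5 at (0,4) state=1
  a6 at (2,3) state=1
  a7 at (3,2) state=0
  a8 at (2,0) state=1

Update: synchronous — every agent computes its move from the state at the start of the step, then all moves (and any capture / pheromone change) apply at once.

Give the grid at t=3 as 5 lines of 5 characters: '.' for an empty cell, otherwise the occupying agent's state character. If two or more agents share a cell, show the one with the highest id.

t=1: a0@(3,1):0 a1@(4,1):0 a2@(4,0):0 a3@(0,3):0 a4@(1,1):1 a5@(0,4):0 a6@(2,3):1 a7@(3,2):0 a8@(2,0):1
t=2: (unchanged — steady state)

...00
.1...
1..1.
.00..
00...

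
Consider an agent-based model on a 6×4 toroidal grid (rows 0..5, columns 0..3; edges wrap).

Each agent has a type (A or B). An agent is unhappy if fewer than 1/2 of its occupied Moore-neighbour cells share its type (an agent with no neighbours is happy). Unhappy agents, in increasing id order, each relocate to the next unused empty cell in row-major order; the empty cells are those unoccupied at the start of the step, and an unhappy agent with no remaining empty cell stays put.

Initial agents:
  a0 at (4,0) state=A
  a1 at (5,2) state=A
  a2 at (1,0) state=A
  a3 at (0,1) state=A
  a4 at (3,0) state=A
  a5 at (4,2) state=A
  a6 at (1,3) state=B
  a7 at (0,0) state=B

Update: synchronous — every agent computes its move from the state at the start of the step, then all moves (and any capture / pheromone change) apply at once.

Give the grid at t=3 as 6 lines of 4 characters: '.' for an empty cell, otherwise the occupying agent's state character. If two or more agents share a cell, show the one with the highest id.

BAA.
...B
....
A...
A.A.
..A.

t=1: a0@(4,0):A a1@(5,2):A a2@(0,2):A a3@(0,1):A a4@(3,0):A a5@(4,2):A a6@(1,3):B a7@(0,3):B
t=2: a0@(4,0):A a1@(5,2):A a2@(0,2):A a3@(0,1):A a4@(3,0):A a5@(4,2):A a6@(1,3):B a7@(0,0):B
t=3: (unchanged — steady state)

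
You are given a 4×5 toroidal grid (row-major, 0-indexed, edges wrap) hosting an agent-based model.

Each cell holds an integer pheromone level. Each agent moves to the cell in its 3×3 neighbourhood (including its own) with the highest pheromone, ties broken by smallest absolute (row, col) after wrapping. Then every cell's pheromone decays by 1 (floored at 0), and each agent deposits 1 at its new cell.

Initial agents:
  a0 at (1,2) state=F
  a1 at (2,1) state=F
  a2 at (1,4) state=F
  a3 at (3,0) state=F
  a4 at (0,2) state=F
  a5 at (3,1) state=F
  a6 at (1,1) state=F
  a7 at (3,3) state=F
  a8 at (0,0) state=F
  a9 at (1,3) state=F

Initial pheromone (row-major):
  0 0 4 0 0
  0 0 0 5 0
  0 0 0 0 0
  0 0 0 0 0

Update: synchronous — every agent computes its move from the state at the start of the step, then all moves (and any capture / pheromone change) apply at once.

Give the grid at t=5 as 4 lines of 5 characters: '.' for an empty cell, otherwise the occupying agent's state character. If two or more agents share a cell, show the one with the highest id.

F....
...F.
.....
.....

t=1: a0@(1,3) a1@(1,0) a2@(1,3) a3@(0,0) a4@(1,3) a5@(0,2) a6@(0,2) a7@(0,2) a8@(0,0) a9@(1,3) | pheromone: 2 0 6 0 0 / 1 0 0 8 0 / 0 0 0 0 0 / 0 0 0 0 0
t=2: a0@(1,3) a1@(0,0) a2@(1,3) a3@(0,0) a4@(1,3) a5@(1,3) a6@(1,3) a7@(1,3) a8@(0,0) a9@(1,3) | pheromone: 4 0 5 0 0 / 0 0 0 14 0 / 0 0 0 0 0 / 0 0 0 0 0
t=3: a0@(1,3) a1@(0,0) a2@(1,3) a3@(0,0) a4@(1,3) a5@(1,3) a6@(1,3) a7@(1,3) a8@(0,0) a9@(1,3) | pheromone: 6 0 4 0 0 / 0 0 0 20 0 / 0 0 0 0 0 / 0 0 0 0 0
t=4: a0@(1,3) a1@(0,0) a2@(1,3) a3@(0,0) a4@(1,3) a5@(1,3) a6@(1,3) a7@(1,3) a8@(0,0) a9@(1,3) | pheromone: 8 0 3 0 0 / 0 0 0 26 0 / 0 0 0 0 0 / 0 0 0 0 0
t=5: a0@(1,3) a1@(0,0) a2@(1,3) a3@(0,0) a4@(1,3) a5@(1,3) a6@(1,3) a7@(1,3) a8@(0,0) a9@(1,3) | pheromone: 10 0 2 0 0 / 0 0 0 32 0 / 0 0 0 0 0 / 0 0 0 0 0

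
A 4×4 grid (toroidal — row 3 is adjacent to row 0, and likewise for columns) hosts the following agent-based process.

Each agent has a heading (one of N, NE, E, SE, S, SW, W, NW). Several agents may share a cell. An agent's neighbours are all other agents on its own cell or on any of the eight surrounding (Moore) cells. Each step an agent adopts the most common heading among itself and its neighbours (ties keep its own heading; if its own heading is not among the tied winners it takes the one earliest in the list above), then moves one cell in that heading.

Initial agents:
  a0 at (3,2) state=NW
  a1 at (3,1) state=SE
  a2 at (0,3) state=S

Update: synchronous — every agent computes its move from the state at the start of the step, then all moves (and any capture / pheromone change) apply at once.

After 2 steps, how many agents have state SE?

t=1: a0@(2,1):NW a1@(0,2):SE a2@(1,3):S
t=2: a0@(1,0):NW a1@(1,3):SE a2@(2,3):S

1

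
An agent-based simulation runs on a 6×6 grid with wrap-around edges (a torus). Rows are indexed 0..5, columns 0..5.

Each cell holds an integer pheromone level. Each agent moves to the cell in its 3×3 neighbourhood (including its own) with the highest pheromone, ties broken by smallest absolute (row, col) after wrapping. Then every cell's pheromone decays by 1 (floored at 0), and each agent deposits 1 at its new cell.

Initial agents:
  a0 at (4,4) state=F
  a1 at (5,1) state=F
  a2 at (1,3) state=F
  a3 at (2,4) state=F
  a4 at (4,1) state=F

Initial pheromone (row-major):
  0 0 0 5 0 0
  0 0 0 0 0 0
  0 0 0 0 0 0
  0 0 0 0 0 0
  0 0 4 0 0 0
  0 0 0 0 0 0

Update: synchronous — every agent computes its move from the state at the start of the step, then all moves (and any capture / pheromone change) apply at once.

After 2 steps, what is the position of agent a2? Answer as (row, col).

t=1: a0@(3,3) a1@(4,2) a2@(0,3) a3@(1,3) a4@(4,2) | pheromone: 0 0 0 5 0 0 / 0 0 0 1 0 0 / 0 0 0 0 0 0 / 0 0 0 1 0 0 / 0 0 5 0 0 0 / 0 0 0 0 0 0
t=2: a0@(4,2) a1@(4,2) a2@(0,3) a3@(0,3) a4@(4,2) | pheromone: 0 0 0 6 0 0 / 0 0 0 0 0 0 / 0 0 0 0 0 0 / 0 0 0 0 0 0 / 0 0 7 0 0 0 / 0 0 0 0 0 0

(0, 3)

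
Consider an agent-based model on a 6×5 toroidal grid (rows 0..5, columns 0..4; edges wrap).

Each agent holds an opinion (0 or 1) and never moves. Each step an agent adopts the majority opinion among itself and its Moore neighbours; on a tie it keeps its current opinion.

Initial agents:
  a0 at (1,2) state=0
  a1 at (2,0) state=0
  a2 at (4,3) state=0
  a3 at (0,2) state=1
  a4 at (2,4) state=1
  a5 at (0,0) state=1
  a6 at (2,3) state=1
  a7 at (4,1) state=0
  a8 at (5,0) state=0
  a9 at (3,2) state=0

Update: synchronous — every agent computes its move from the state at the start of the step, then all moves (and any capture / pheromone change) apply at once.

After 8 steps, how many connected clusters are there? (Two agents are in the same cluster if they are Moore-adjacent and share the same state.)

4

t=1: a0@(1,2):1 a1@(2,0):0 a2@(4,3):0 a3@(0,2):1 a4@(2,4):1 a5@(0,0):1 a6@(2,3):1 a7@(4,1):0 a8@(5,0):0 a9@(3,2):0
t=2: (unchanged — steady state)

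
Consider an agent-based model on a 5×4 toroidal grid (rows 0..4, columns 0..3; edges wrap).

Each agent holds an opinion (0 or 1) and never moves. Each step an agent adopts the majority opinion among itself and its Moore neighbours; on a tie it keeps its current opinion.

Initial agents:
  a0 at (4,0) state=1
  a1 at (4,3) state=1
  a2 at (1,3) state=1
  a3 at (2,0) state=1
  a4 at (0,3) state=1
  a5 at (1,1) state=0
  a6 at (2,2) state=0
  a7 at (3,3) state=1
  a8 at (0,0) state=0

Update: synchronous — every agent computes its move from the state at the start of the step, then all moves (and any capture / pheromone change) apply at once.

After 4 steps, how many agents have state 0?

t=1: a0@(4,0):1 a1@(4,3):1 a2@(1,3):1 a3@(2,0):1 a4@(0,3):1 a5@(1,1):0 a6@(2,2):0 a7@(3,3):1 a8@(0,0):1
t=2: (unchanged — steady state)

2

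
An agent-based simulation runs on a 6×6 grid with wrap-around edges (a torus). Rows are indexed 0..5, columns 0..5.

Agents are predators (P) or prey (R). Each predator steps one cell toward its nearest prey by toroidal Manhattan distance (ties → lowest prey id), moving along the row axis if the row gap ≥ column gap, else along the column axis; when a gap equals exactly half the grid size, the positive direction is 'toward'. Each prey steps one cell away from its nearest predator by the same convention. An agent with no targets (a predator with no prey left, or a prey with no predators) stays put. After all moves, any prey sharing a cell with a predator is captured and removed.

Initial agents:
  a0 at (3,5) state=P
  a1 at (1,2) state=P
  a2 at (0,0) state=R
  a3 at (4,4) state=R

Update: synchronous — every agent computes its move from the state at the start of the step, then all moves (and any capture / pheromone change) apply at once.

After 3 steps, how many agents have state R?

2

t=1: a0@(4,5):P a1@(1,1):P a2@(0,5):R a3@(5,4):R
t=2: a0@(5,5):P a1@(1,0):P a2@(1,5):R a3@(0,4):R
t=3: a0@(0,5):P a1@(1,5):P a2@(1,4):R a3@(1,4):R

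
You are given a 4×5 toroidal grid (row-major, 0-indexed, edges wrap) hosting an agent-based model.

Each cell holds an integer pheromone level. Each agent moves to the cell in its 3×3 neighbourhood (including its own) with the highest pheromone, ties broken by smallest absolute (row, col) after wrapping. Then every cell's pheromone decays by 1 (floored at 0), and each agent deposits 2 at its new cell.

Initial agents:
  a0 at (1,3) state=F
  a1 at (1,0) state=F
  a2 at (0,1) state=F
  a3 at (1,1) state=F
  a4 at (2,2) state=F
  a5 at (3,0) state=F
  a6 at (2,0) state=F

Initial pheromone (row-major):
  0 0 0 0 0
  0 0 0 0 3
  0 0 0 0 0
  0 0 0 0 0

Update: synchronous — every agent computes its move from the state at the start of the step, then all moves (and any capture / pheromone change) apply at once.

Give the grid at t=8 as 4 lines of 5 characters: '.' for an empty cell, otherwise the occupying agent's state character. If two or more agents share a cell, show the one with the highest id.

t=1: a0@(1,4) a1@(1,4) a2@(0,0) a3@(0,0) a4@(1,1) a5@(0,0) a6@(1,4) | pheromone: 6 0 0 0 0 / 0 2 0 0 8 / 0 0 0 0 0 / 0 0 0 0 0
t=2: a0@(1,4) a1@(1,4) a2@(1,4) a3@(1,4) a4@(0,0) a5@(1,4) a6@(1,4) | pheromone: 7 0 0 0 0 / 0 1 0 0 19 / 0 0 0 0 0 / 0 0 0 0 0
t=3: a0@(1,4) a1@(1,4) a2@(1,4) a3@(1,4) a4@(1,4) a5@(1,4) a6@(1,4) | pheromone: 6 0 0 0 0 / 0 0 0 0 32 / 0 0 0 0 0 / 0 0 0 0 0
t=4: a0@(1,4) a1@(1,4) a2@(1,4) a3@(1,4) a4@(1,4) a5@(1,4) a6@(1,4) | pheromone: 5 0 0 0 0 / 0 0 0 0 45 / 0 0 0 0 0 / 0 0 0 0 0
t=5: a0@(1,4) a1@(1,4) a2@(1,4) a3@(1,4) a4@(1,4) a5@(1,4) a6@(1,4) | pheromone: 4 0 0 0 0 / 0 0 0 0 58 / 0 0 0 0 0 / 0 0 0 0 0
t=6: a0@(1,4) a1@(1,4) a2@(1,4) a3@(1,4) a4@(1,4) a5@(1,4) a6@(1,4) | pheromone: 3 0 0 0 0 / 0 0 0 0 71 / 0 0 0 0 0 / 0 0 0 0 0
t=7: a0@(1,4) a1@(1,4) a2@(1,4) a3@(1,4) a4@(1,4) a5@(1,4) a6@(1,4) | pheromone: 2 0 0 0 0 / 0 0 0 0 84 / 0 0 0 0 0 / 0 0 0 0 0
t=8: a0@(1,4) a1@(1,4) a2@(1,4) a3@(1,4) a4@(1,4) a5@(1,4) a6@(1,4) | pheromone: 1 0 0 0 0 / 0 0 0 0 97 / 0 0 0 0 0 / 0 0 0 0 0

.....
....F
.....
.....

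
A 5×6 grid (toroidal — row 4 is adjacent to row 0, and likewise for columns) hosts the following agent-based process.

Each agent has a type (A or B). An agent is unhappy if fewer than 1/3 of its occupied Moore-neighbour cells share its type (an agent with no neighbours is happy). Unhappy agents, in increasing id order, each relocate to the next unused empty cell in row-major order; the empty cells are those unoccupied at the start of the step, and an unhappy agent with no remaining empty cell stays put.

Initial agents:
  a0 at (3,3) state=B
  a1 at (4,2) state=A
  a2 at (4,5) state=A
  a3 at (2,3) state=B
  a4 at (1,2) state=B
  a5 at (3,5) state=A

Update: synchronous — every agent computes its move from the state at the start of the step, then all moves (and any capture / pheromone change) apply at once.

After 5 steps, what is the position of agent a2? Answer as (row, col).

t=1: a0@(3,3):B a1@(0,0):A a2@(4,5):A a3@(2,3):B a4@(1,2):B a5@(3,5):A
t=2: (unchanged — steady state)

(4, 5)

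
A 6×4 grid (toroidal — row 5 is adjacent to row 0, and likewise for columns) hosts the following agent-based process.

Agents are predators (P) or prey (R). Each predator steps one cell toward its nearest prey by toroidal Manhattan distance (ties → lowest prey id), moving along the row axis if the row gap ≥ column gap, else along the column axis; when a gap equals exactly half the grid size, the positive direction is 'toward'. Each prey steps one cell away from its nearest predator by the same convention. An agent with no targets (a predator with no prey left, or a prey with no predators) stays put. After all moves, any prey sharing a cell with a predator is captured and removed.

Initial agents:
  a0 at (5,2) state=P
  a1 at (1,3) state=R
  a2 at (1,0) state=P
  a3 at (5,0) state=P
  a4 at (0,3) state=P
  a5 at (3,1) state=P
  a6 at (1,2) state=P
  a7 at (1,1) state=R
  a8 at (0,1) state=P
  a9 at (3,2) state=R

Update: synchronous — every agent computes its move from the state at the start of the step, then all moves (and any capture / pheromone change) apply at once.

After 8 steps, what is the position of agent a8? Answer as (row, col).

(1, 0)

t=1: a0@(4,2):P a1@(1,2):R a2@(1,3):P a3@(0,0):P a4@(1,3):P a5@(3,2):P a6@(1,3):P a7@(1,2):R a8@(1,1):P a9@(3,3):R
t=2: a0@(3,2):P a1@(1,1):R a2@(1,2):P a3@(0,1):P a4@(1,2):P a5@(3,3):P a6@(1,2):P a7@(1,1):R a8@(1,2):P a9@(3,0):R
t=3: a0@(3,3):P a1@(1,0):R a2@(1,1):P a3@(1,1):P a4@(1,1):P a5@(3,0):P a6@(1,1):P a7@(1,0):R a8@(1,1):P a9@(3,1):R
t=4: a0@(3,0):P a1@(1,3):R a2@(1,0):P a3@(1,0):P a4@(1,0):P a5@(3,1):P a6@(1,0):P a7@(1,3):R a8@(1,0):P a9@(3,2):R
t=5: a0@(3,1):P a1@(1,2):R a2@(1,3):P a3@(1,3):P a4@(1,3):P a5@(3,2):P a6@(1,3):P a7@(1,2):R a8@(1,3):P a9@(3,3):R
t=6: a0@(3,2):P a1@(1,1):R a2@(1,2):P a3@(1,2):P a4@(1,2):P a5@(3,3):P a6@(1,2):P a7@(1,1):R a8@(1,2):P a9@(3,0):R
t=7: a0@(3,3):P a1@(1,0):R a2@(1,1):P a3@(1,1):P a4@(1,1):P a5@(3,0):P a6@(1,1):P a7@(1,0):R a8@(1,1):P a9@(3,1):R
t=8: a0@(3,0):P a1@(1,3):R a2@(1,0):P a3@(1,0):P a4@(1,0):P a5@(3,1):P a6@(1,0):P a7@(1,3):R a8@(1,0):P a9@(3,2):R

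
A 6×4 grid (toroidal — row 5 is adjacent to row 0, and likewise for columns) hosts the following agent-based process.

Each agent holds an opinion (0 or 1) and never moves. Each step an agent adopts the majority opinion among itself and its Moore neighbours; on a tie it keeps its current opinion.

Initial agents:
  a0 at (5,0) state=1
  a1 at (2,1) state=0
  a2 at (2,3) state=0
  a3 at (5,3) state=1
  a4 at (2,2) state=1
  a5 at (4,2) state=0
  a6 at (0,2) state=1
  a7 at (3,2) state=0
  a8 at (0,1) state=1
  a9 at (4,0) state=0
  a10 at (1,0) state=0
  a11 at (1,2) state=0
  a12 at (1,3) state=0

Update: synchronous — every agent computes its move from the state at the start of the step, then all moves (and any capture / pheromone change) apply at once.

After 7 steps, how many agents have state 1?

t=1: a0@(5,0):1 a1@(2,1):0 a2@(2,3):0 a3@(5,3):1 a4@(2,2):0 a5@(4,2):0 a6@(0,2):1 a7@(3,2):0 a8@(0,1):1 a9@(4,0):1 a10@(1,0):0 a11@(1,2):0 a12@(1,3):0
t=2: (unchanged — steady state)

5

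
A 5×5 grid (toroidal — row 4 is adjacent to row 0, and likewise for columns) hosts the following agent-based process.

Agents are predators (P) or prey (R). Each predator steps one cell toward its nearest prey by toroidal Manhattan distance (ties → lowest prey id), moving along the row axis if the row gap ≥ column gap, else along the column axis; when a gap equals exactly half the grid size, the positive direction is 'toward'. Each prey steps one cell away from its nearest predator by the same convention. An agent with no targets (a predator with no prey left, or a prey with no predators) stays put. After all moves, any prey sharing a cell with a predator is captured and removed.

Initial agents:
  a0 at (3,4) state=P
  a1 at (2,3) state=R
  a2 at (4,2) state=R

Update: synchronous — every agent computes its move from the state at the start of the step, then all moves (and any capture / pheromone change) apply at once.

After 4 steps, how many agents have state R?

2

t=1: a0@(2,4):P a1@(1,3):R a2@(4,1):R
t=2: a0@(1,4):P a1@(0,3):R a2@(0,1):R
t=3: a0@(0,4):P a1@(4,3):R a2@(0,2):R
t=4: a0@(4,4):P a1@(3,3):R a2@(0,1):R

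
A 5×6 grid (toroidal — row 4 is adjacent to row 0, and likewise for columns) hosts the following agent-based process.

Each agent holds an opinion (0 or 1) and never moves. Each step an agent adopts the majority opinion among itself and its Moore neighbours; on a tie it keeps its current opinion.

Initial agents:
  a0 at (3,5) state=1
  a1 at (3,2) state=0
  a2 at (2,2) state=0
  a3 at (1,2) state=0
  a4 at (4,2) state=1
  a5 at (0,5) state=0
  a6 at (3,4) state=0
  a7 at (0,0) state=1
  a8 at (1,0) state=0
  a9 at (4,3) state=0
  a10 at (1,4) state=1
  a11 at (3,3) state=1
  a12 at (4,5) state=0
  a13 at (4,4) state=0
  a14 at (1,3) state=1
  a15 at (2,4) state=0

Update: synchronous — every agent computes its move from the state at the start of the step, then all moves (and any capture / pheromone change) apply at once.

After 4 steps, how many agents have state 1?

t=1: a0@(3,5):0 a1@(3,2):0 a2@(2,2):0 a3@(1,2):0 a4@(4,2):1 a5@(0,5):0 a6@(3,4):0 a7@(0,0):0 a8@(1,0):0 a9@(4,3):0 a10@(1,4):1 a11@(3,3):0 a12@(4,5):0 a13@(4,4):0 a14@(1,3):0 a15@(2,4):1
t=2: a0@(3,5):0 a1@(3,2):0 a2@(2,2):0 a3@(1,2):0 a4@(4,2):0 a5@(0,5):0 a6@(3,4):0 a7@(0,0):0 a8@(1,0):0 a9@(4,3):0 a10@(1,4):1 a11@(3,3):0 a12@(4,5):0 a13@(4,4):0 a14@(1,3):0 a15@(2,4):0
t=3: a0@(3,5):0 a1@(3,2):0 a2@(2,2):0 a3@(1,2):0 a4@(4,2):0 a5@(0,5):0 a6@(3,4):0 a7@(0,0):0 a8@(1,0):0 a9@(4,3):0 a10@(1,4):0 a11@(3,3):0 a12@(4,5):0 a13@(4,4):0 a14@(1,3):0 a15@(2,4):0
t=4: (unchanged — steady state)

0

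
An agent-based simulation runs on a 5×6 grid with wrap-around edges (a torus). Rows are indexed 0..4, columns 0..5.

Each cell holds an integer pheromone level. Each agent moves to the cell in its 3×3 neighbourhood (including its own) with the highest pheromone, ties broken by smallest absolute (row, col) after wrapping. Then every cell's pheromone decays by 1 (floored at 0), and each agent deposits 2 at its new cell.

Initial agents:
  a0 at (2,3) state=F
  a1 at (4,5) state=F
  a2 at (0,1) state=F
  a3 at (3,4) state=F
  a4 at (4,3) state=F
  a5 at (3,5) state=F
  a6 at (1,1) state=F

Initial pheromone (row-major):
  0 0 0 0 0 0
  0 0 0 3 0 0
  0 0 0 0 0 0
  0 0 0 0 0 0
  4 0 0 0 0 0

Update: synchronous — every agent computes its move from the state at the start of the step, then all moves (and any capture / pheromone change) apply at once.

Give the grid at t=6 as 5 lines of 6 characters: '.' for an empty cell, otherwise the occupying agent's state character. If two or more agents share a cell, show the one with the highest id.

t=1: a0@(1,3) a1@(4,0) a2@(4,0) a3@(2,3) a4@(0,2) a5@(4,0) a6@(0,0) | pheromone: 2 0 2 0 0 0 / 0 0 0 4 0 0 / 0 0 0 2 0 0 / 0 0 0 0 0 0 / 9 0 0 0 0 0
t=2: a0@(1,3) a1@(4,0) a2@(4,0) a3@(1,3) a4@(1,3) a5@(4,0) a6@(4,0) | pheromone: 1 0 1 0 0 0 / 0 0 0 9 0 0 / 0 0 0 1 0 0 / 0 0 0 0 0 0 / 16 0 0 0 0 0
t=3: a0@(1,3) a1@(4,0) a2@(4,0) a3@(1,3) a4@(1,3) a5@(4,0) a6@(4,0) | pheromone: 0 0 0 0 0 0 / 0 0 0 14 0 0 / 0 0 0 0 0 0 / 0 0 0 0 0 0 / 23 0 0 0 0 0
t=4: a0@(1,3) a1@(4,0) a2@(4,0) a3@(1,3) a4@(1,3) a5@(4,0) a6@(4,0) | pheromone: 0 0 0 0 0 0 / 0 0 0 19 0 0 / 0 0 0 0 0 0 / 0 0 0 0 0 0 / 30 0 0 0 0 0
t=5: a0@(1,3) a1@(4,0) a2@(4,0) a3@(1,3) a4@(1,3) a5@(4,0) a6@(4,0) | pheromone: 0 0 0 0 0 0 / 0 0 0 24 0 0 / 0 0 0 0 0 0 / 0 0 0 0 0 0 / 37 0 0 0 0 0
t=6: a0@(1,3) a1@(4,0) a2@(4,0) a3@(1,3) a4@(1,3) a5@(4,0) a6@(4,0) | pheromone: 0 0 0 0 0 0 / 0 0 0 29 0 0 / 0 0 0 0 0 0 / 0 0 0 0 0 0 / 44 0 0 0 0 0

......
...F..
......
......
F.....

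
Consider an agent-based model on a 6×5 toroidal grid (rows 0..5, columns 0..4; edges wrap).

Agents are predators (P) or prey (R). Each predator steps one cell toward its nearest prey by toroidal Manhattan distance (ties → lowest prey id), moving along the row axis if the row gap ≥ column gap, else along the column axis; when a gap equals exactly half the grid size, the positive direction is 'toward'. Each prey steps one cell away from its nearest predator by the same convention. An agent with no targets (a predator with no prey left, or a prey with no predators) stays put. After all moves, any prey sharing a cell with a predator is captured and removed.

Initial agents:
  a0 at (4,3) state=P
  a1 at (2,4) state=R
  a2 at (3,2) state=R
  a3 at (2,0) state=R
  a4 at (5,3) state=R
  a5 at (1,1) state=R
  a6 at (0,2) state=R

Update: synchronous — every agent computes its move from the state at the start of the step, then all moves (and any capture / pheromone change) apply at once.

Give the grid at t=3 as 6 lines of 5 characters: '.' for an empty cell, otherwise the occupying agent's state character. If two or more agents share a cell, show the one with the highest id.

t=1: a0@(5,3):P a1@(1,4):R a2@(2,2):R a3@(1,0):R a4@(0,3):R a5@(0,1):R a6@(1,2):R
t=2: a0@(0,3):P a1@(2,4):R a2@(1,2):R a3@(2,0):R a4@(1,3):R a5@(0,0):R a6@(2,2):R
t=3: a0@(1,3):P a1@(3,4):R a2@(2,2):R a3@(3,0):R a4@(2,3):R a5@(0,1):R a6@(3,2):R

.R...
...P.
..RR.
R.R.R
.....
.....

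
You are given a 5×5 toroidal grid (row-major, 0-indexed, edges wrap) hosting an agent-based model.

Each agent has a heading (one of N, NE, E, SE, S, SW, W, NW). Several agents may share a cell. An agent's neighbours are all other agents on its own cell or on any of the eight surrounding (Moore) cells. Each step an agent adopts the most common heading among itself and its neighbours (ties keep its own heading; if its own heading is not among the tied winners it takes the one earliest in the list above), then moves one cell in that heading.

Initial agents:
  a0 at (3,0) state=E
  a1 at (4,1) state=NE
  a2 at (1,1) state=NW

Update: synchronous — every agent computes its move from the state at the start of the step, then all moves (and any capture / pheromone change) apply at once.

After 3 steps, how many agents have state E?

1

t=1: a0@(3,1):E a1@(3,2):NE a2@(0,0):NW
t=2: a0@(3,2):E a1@(2,3):NE a2@(4,4):NW
t=3: a0@(3,3):E a1@(1,4):NE a2@(3,3):NW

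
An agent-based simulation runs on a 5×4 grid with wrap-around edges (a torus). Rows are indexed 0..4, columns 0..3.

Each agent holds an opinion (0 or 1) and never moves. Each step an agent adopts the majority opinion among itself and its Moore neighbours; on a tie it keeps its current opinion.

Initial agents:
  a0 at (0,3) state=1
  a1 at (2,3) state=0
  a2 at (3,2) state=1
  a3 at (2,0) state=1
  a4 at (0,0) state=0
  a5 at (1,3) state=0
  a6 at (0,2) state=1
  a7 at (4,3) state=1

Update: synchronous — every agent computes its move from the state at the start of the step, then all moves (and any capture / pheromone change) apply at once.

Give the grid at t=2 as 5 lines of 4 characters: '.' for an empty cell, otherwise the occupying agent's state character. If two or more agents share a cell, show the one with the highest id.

t=1: a0@(0,3):1 a1@(2,3):0 a2@(3,2):1 a3@(2,0):0 a4@(0,0):0 a5@(1,3):0 a6@(0,2):1 a7@(4,3):1
t=2: (unchanged — steady state)

0.11
...0
0..0
..1.
...1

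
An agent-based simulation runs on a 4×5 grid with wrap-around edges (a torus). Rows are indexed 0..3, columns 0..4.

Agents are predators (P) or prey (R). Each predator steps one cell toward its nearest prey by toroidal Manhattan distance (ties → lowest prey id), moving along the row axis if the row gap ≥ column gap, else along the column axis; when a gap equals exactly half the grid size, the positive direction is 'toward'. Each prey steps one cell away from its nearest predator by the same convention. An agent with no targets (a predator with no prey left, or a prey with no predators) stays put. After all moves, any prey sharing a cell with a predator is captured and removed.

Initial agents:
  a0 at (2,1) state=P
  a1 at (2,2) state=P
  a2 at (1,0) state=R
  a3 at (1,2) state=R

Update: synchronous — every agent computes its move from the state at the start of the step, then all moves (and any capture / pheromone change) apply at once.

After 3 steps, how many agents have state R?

t=1: a0@(1,1):P a1@(1,2):P a2@(0,0):R a3@(0,2):R
t=2: a0@(0,1):P a1@(0,2):P a2@(3,0):R a3@(3,2):R
t=3: a0@(3,1):P a1@(3,2):P a2@(2,0):R a3@(2,2):R

2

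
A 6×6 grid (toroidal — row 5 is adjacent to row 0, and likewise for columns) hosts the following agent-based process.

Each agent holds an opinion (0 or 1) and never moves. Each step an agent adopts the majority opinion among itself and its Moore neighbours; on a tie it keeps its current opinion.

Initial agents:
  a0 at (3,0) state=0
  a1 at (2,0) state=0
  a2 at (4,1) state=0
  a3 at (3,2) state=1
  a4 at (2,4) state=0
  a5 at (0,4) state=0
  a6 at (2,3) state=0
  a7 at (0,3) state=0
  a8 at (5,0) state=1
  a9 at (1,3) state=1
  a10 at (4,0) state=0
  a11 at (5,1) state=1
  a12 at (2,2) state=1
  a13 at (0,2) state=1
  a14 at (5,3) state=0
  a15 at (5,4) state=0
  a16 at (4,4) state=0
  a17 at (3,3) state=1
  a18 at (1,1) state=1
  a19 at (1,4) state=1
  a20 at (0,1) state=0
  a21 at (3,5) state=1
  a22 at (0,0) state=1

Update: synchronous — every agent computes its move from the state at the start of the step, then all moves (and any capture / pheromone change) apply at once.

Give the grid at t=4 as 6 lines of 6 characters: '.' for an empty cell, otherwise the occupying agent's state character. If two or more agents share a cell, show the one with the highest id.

t=1: a0@(3,0):0 a1@(2,0):0 a2@(4,1):0 a3@(3,2):1 a4@(2,4):1 a5@(0,4):0 a6@(2,3):1 a7@(0,3):0 a8@(5,0):1 a9@(1,3):1 a10@(4,0):0 a11@(5,1):1 a12@(2,2):1 a13@(0,2):1 a14@(5,3):0 a15@(5,4):0 a16@(4,4):0 a17@(3,3):1 a18@(1,1):1 a19@(1,4):0 a20@(0,1):1 a21@(3,5):0 a22@(0,0):1
t=2: (unchanged — steady state)

11100.
.1.10.
0.111.
0.11.0
00..0.
11.00.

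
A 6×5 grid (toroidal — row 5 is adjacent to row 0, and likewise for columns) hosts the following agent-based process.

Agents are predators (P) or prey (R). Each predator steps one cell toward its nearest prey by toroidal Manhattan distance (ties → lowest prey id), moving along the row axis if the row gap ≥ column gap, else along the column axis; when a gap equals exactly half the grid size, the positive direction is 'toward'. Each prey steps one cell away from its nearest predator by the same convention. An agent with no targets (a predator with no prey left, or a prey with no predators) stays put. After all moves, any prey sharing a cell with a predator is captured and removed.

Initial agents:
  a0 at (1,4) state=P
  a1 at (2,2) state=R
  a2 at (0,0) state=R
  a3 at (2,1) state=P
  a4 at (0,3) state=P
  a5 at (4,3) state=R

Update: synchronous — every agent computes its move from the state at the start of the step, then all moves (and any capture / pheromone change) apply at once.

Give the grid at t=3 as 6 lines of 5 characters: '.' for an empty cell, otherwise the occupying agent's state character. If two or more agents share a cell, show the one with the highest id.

t=1: a0@(0,4):P a1@(2,3):R a2@(5,0):R a3@(2,2):P a4@(0,4):P a5@(3,3):R
t=2: a0@(5,4):P a1@(2,4):R a2@(4,0):R a3@(2,3):P a4@(5,4):P a5@(4,3):R
t=3: a0@(4,4):P a1@(2,0):R a2@(3,0):R a3@(2,4):P a4@(4,4):P a5@(3,3):R

.....
.....
R...P
R..R.
....P
.....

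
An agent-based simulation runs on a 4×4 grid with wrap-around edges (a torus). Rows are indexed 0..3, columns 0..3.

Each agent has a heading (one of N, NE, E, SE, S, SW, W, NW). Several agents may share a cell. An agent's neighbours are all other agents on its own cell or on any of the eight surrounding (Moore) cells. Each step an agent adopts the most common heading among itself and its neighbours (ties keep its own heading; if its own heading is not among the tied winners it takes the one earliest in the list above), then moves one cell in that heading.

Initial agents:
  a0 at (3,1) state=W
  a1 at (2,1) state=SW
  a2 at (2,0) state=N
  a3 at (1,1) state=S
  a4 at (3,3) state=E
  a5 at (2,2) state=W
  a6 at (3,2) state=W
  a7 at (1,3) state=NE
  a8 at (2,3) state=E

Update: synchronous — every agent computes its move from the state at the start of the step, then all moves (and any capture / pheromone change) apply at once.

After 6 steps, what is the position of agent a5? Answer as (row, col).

(2, 0)

t=1: a0@(3,0):W a1@(2,0):W a2@(2,1):E a3@(2,1):S a4@(3,0):E a5@(2,1):W a6@(3,1):W a7@(0,0):NE a8@(2,0):E
t=2: a0@(3,3):W a1@(2,3):W a2@(2,0):W a3@(2,0):W a4@(3,3):W a5@(2,0):W a6@(3,0):W a7@(0,3):W a8@(2,3):W
t=3: a0@(3,2):W a1@(2,2):W a2@(2,3):W a3@(2,3):W a4@(3,2):W a5@(2,3):W a6@(3,3):W a7@(0,2):W a8@(2,2):W
t=4: a0@(3,1):W a1@(2,1):W a2@(2,2):W a3@(2,2):W a4@(3,1):W a5@(2,2):W a6@(3,2):W a7@(0,1):W a8@(2,1):W
t=5: a0@(3,0):W a1@(2,0):W a2@(2,1):W a3@(2,1):W a4@(3,0):W a5@(2,1):W a6@(3,1):W a7@(0,0):W a8@(2,0):W
t=6: a0@(3,3):W a1@(2,3):W a2@(2,0):W a3@(2,0):W a4@(3,3):W a5@(2,0):W a6@(3,0):W a7@(0,3):W a8@(2,3):W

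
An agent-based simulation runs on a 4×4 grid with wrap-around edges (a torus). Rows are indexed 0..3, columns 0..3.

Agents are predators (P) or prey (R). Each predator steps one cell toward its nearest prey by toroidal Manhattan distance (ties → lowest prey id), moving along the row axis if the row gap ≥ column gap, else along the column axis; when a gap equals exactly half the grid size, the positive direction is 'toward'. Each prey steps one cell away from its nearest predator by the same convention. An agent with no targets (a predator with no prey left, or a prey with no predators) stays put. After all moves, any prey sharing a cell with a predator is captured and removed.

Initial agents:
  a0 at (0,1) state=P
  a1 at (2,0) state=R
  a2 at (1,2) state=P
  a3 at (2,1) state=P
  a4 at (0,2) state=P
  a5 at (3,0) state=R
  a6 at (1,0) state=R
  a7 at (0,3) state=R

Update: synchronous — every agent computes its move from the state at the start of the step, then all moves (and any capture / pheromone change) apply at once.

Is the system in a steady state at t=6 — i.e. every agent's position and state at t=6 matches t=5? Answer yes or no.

yes

t=1: a0@(3,1):P a1@(2,3):R a2@(1,3):P a3@(2,0):P a4@(0,3):P a7@(0,0):R
t=2: a0@(0,1):P a1@(3,3):R a2@(2,3):P a3@(2,3):P a4@(0,0):P
t=3: a0@(0,2):P a1@(0,3):R a2@(3,3):P a3@(3,3):P a4@(3,0):P
t=4: a0@(0,3):P a2@(0,3):P a3@(0,3):P a4@(0,0):P
t=5: (unchanged — steady state)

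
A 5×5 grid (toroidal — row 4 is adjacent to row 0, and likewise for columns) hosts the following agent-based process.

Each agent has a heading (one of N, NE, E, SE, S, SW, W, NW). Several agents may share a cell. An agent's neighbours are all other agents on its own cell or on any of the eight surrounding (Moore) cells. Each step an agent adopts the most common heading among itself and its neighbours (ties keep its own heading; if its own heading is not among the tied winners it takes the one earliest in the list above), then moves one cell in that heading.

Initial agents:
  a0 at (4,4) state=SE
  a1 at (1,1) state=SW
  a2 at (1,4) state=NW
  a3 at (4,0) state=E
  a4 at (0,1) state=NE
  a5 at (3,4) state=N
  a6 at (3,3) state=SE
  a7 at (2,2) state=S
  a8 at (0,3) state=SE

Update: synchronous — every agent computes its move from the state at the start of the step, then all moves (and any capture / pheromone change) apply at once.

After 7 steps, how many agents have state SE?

t=1: a0@(0,0):SE a1@(2,0):SW a2@(0,3):NW a3@(4,1):E a4@(4,2):NE a5@(4,0):SE a6@(4,4):SE a7@(3,2):S a8@(1,4):SE
t=2: a0@(1,1):SE a1@(3,4):SW a2@(1,4):SE a3@(0,2):SE a4@(3,3):NE a5@(0,1):SE a6@(0,0):SE a7@(4,2):S a8@(2,0):SE
t=3: a0@(2,2):SE a1@(4,3):SW a2@(2,0):SE a3@(1,3):SE a4@(2,4):NE a5@(1,2):SE a6@(1,1):SE a7@(0,3):SE a8@(3,1):SE
t=4: a0@(3,3):SE a1@(0,2):SW a2@(3,1):SE a3@(2,4):SE a4@(3,0):SE a5@(2,3):SE a6@(2,2):SE a7@(1,4):SE a8@(4,2):SE
t=5: a0@(4,4):SE a1@(1,1):SW a2@(4,2):SE a3@(3,0):SE a4@(4,1):SE a5@(3,4):SE a6@(3,3):SE a7@(2,0):SE a8@(0,3):SE
t=6: a0@(0,0):SE a1@(2,0):SW a2@(0,3):SE a3@(4,1):SE a4@(0,2):SE a5@(4,0):SE a6@(4,4):SE a7@(3,1):SE a8@(1,4):SE
t=7: a0@(1,1):SE a1@(3,1):SE a2@(1,4):SE a3@(0,2):SE a4@(1,3):SE a5@(0,1):SE a6@(0,0):SE a7@(4,2):SE a8@(2,0):SE

9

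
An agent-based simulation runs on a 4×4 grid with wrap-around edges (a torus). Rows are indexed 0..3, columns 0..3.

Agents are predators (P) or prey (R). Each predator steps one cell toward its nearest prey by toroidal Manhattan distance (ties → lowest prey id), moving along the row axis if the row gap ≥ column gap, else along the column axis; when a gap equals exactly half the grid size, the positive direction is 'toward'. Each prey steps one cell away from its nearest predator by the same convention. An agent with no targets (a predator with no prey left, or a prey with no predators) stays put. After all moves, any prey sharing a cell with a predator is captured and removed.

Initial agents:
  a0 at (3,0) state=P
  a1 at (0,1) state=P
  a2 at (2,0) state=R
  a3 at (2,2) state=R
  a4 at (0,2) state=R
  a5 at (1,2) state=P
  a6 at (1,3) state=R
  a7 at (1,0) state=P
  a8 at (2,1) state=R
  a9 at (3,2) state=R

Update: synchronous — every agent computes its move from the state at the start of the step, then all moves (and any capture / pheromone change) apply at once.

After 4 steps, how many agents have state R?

6

t=1: a0@(2,0):P a1@(0,2):P a2@(1,0):R a3@(3,2):R a4@(0,3):R a5@(2,2):P a6@(1,0):R a7@(2,0):P a8@(1,1):R a9@(3,1):R
t=2: a0@(1,0):P a1@(3,2):P a2@(0,0):R a3@(2,2):R a4@(0,0):R a5@(3,2):P a6@(0,0):R a7@(1,0):P a8@(0,1):R a9@(0,1):R
t=3: a0@(0,0):P a1@(2,2):P a2@(3,0):R a3@(1,2):R a4@(3,0):R a5@(2,2):P a6@(3,0):R a7@(0,0):P a8@(3,1):R a9@(3,1):R
t=4: a0@(3,0):P a1@(1,2):P a2@(2,0):R a3@(0,2):R a4@(2,0):R a5@(1,2):P a6@(2,0):R a7@(3,0):P a8@(2,1):R a9@(2,1):R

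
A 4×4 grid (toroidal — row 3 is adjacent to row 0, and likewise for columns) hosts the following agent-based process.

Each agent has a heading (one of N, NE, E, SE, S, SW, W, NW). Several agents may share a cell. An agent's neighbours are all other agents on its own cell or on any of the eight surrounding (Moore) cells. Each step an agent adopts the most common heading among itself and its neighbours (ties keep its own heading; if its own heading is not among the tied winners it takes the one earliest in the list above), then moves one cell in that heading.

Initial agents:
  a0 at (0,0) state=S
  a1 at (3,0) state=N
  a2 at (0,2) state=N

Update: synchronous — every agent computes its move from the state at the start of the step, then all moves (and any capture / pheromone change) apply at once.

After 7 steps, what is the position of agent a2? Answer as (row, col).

t=1: a0@(1,0):S a1@(2,0):N a2@(3,2):N
t=2: a0@(2,0):S a1@(1,0):N a2@(2,2):N
t=3: a0@(3,0):S a1@(0,0):N a2@(1,2):N
t=4: a0@(0,0):S a1@(3,0):N a2@(0,2):N
t=5: a0@(1,0):S a1@(2,0):N a2@(3,2):N
t=6: a0@(2,0):S a1@(1,0):N a2@(2,2):N
t=7: a0@(3,0):S a1@(0,0):N a2@(1,2):N

(1, 2)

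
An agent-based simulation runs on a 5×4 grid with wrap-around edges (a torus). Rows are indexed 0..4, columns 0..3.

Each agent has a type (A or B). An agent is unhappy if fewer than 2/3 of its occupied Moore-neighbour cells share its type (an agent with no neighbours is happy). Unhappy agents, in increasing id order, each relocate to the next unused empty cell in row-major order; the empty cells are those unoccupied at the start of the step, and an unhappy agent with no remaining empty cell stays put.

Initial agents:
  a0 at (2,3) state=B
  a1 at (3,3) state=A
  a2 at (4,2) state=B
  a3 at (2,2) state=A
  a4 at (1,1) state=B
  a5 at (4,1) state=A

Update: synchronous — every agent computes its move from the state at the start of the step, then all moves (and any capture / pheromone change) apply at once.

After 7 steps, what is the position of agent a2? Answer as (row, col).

t=1: a0@(0,0):B a1@(0,1):A a2@(0,2):B a3@(0,3):A a4@(1,0):B a5@(1,2):A
t=2: a0@(1,1):B a1@(1,3):A a2@(2,0):B a3@(2,1):A a4@(2,2):B a5@(1,2):A
t=3: a0@(0,0):B a1@(0,1):A a2@(0,2):B a3@(0,3):A a4@(1,0):B a5@(2,3):A
t=4: a0@(1,1):B a1@(1,2):A a2@(1,3):B a3@(2,0):A a4@(2,1):B a5@(2,2):A
t=5: a0@(0,0):B a1@(0,1):A a2@(0,2):B a3@(0,3):A a4@(1,0):B a5@(2,3):A
t=6: a0@(1,1):B a1@(1,2):A a2@(1,3):B a3@(2,0):A a4@(2,1):B a5@(2,2):A
t=7: a0@(0,0):B a1@(0,1):A a2@(0,2):B a3@(0,3):A a4@(1,0):B a5@(2,3):A

(0, 2)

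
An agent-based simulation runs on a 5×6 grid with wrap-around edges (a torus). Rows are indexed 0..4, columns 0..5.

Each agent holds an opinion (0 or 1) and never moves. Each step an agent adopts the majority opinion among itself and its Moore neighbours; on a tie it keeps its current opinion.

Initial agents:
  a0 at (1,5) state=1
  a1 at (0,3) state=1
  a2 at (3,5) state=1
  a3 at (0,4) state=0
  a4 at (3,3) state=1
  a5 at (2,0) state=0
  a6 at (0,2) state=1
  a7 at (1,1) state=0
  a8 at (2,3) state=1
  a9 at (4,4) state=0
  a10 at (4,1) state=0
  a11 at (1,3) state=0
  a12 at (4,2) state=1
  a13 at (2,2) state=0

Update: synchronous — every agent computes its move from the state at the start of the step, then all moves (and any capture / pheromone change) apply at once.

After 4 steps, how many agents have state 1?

7

t=1: a0@(1,5):0 a1@(0,3):1 a2@(3,5):0 a3@(0,4):0 a4@(3,3):1 a5@(2,0):0 a6@(0,2):1 a7@(1,1):0 a8@(2,3):1 a9@(4,4):1 a10@(4,1):1 a11@(1,3):0 a12@(4,2):1 a13@(2,2):0
t=2: (unchanged — steady state)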